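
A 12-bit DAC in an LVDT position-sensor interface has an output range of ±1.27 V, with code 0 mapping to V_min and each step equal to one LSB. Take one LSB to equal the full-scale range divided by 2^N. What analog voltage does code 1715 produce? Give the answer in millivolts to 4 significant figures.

-206.5 mV

Range = 1.27 − (-1.27) = 2.54 V. LSB = 2.54 V / 2^12.
V_out = -1.27 + 1715 × (2.54/4096) V
      = -1.27 + 1.06350 = -0.206499 V.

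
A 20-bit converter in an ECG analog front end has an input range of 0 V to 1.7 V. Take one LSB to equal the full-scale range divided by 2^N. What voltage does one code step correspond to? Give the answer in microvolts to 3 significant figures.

V_FS = 1.7 V.
There are 2^20 = 1048576 steps.
One LSB is 1.7 V / 1048576 = 1.62 µV.

1.62 µV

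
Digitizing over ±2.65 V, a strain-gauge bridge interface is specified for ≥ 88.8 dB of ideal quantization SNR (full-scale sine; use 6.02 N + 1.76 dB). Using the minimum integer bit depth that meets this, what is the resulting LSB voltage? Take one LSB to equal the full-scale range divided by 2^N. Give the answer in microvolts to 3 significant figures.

162 µV

Full-scale range = 2.65 V − (-2.65 V) = 5.3 V.
Solving 6.02 N ≥ 88.8 − 1.76: N ≥ 14.458. Round up → N = 15.
One LSB is 5.3 V / 32768 = 162 µV.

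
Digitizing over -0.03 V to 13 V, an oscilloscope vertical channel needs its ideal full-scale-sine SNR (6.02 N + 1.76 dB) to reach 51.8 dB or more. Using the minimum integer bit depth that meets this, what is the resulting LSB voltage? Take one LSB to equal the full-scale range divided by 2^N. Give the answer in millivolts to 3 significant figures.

Span: 13 V − (-0.03 V) = 13.03 V.
N ≥ (51.8 − 1.76)/6.02 = 8.312 → N_min = 9.
One LSB is 13.03 V / 512 = 25.4 mV.

25.4 mV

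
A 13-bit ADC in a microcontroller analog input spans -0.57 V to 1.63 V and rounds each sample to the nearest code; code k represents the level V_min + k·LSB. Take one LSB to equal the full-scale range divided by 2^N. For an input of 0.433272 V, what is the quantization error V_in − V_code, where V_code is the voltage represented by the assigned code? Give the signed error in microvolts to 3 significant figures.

Full-scale range = 1.63 V − (-0.57 V) = 2.2 V. LSB = 2.2 V / 2^13 ≈ 268.6 µV.
Position in LSBs: (0.433272 − (-0.57)) × 8192/2.2 = 3735.8201; rounding gives k = 3736.
Reconstructed level: -0.57 + 3736 × 2.2/8192 V = 0.4333203125 V.
e = 0.433272 − (0.4333203125) = −48.3 µV.

−48.3 µV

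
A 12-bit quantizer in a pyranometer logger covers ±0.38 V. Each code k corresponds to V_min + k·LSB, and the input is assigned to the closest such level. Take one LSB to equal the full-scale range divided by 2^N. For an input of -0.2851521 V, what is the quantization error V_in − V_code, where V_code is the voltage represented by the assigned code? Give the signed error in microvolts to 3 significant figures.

The full-scale span is 0.38 − (-0.38) = 0.76 V. LSB = 0.76 V / 2^12 ≈ 185.5 µV.
(-0.2851521 − (-0.38)) / LSB = 0.0948479 × 4096/0.76 = 511.1803. Nearest integer: k = 511.
V_code = -0.38 + (511/4096) × 0.76 = -0.2851855469 V.
e = -0.2851521 − (-0.2851855469) = +33.4 µV.

+33.4 µV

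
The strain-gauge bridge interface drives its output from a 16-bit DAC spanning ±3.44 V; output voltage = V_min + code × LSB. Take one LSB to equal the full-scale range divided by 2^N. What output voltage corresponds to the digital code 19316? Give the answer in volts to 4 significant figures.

-1.412 V

Span: 3.44 V − (-3.44 V) = 6.88 V. LSB = 6.88 V / 2^16.
Output = V_min + (19316/65536) × range = -3.44 + 0.294739 × 6.88 V
      = -3.44 + 2.02780 = -1.41220 V.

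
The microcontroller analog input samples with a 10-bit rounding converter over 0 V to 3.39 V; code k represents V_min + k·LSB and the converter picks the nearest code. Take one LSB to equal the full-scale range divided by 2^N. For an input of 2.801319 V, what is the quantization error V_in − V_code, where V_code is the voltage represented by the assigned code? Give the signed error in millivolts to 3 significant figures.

V_FS = 3.39 V. LSB = 3.39 V / 2^10 ≈ 3.311 mV.
(V_in − V_min)/LSB = (2.801319 − (0)) × 1024/3.39 = 846.1801 → nearest code k = 846.
V_code = V_min + k × range/2^10 = 0 + 846 × 3.39/1024 = 2.800722656 V.
Error = V_in − V_code = 2.801319 − (2.800722656) = +0.596 mV.

+0.596 mV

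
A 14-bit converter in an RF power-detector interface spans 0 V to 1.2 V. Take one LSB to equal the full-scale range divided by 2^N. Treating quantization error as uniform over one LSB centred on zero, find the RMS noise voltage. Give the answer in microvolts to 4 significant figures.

21.14 µV

V_FS = 1.2 V.
LSB = 1.2 V / 2^14 = 73.2422 µV.
σ_q = LSB/√12 = 73.2422 µV/3.4641 = 21.14 µV.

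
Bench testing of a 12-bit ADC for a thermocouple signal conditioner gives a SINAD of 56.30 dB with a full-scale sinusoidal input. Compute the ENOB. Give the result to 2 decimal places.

(56.30 − 1.76) / 6.02 = 54.54/6.02 = 9.0598 effective bits.

9.06 bits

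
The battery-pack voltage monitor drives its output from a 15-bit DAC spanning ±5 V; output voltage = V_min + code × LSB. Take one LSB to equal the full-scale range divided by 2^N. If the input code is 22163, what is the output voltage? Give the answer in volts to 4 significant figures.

Full-scale range = 5 V − (-5 V) = 10 V. LSB = 10 V / 2^15.
V_out = -5 + 22163 × (10/32768) V
      = -5 V + 6.76361 V = 1.76361 V.

1.764 V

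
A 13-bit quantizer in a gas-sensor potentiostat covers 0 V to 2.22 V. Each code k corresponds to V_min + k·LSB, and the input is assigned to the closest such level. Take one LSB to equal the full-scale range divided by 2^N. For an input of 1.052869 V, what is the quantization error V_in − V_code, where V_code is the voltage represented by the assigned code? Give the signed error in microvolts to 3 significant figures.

Span = 2.22 V. LSB = 2.22 V / 2^13 ≈ 271.0 µV.
Position in LSBs: (1.052869 − (0)) × 8192/2.22 = 3885.1815; rounding gives k = 3885.
V_code = 0 + (3885/8192) × 2.22 = 1.052819824 V.
Error = V_in − V_code = 1.052869 − (1.052819824) = +49.2 µV.

+49.2 µV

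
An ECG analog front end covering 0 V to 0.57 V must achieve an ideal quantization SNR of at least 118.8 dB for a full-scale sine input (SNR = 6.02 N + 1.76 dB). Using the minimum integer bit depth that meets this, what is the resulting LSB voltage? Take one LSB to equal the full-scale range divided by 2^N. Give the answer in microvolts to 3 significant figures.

Range is 0.57 V.
N ≥ (118.8 − 1.76)/6.02 = 19.442 → N_min = 20.
LSB = 0.57 V / 2^20 = 0.544 µV.

0.544 µV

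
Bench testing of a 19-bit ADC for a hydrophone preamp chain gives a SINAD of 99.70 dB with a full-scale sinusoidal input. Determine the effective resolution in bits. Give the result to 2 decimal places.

ENOB = (99.70 − 1.76)/6.02 = 16.2691 bits.

16.27 bits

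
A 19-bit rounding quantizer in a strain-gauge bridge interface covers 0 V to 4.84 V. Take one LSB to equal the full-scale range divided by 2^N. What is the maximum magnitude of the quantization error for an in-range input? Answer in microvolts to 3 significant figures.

Range is 4.84 V.
Step size = 4.84/524288 V = 9.2316 µV.
|e|_max = LSB/2 = 4.62 µV.

4.62 µV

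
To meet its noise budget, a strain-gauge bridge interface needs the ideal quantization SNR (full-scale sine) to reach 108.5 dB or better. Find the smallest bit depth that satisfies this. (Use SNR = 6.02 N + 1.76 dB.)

18 bits

Required N = ⌈(108.5 − 1.76)/6.02⌉ = ⌈17.731⌉ = 18.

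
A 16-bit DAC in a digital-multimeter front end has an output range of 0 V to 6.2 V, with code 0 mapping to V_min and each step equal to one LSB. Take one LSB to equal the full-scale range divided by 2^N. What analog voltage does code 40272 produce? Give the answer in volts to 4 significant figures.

3.810 V

Range is 6.2 V. LSB = 6.2 V / 2^16.
V_out = 0 + 40272 × (6.2/65536) V
      = 0 + 3.80991 = 3.80991 V.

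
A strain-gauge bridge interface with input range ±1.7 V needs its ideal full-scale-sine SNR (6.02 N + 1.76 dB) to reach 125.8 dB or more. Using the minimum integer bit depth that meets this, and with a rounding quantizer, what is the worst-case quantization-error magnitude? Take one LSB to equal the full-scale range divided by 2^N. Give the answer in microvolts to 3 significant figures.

0.811 µV

Range = 1.7 − (-1.7) = 3.4 V.
Solving 6.02 N ≥ 125.8 − 1.76: N ≥ 20.605. Round up → N = 21.
One LSB is 3.4 V / 2097152 = 1.6212 µV.
Max error for round-to-nearest is LSB/2 = 0.811 µV.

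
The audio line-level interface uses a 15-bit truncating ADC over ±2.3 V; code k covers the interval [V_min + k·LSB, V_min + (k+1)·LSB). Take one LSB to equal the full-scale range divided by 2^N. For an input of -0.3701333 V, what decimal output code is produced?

13747

The full-scale span is 2.3 − (-2.3) = 4.6 V. LSB = 4.6 V / 2^15 ≈ 140.4 µV.
code = ⌊(V_in − V_min)/LSB⌋ = ⌊(V_in − V_min) × 2^15 / range⌋
     = ⌊(-0.3701333 − (-2.3)) × 32768 / 4.6⌋ = ⌊1.9298667 × 32768/4.6⌋
     = ⌊13747.363⌋ = 13747.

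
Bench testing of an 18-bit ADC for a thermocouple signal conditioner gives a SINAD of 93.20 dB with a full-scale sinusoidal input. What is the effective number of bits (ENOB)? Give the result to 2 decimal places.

15.19 bits

(93.20 − 1.76) / 6.02 = 91.44/6.02 = 15.1894 effective bits.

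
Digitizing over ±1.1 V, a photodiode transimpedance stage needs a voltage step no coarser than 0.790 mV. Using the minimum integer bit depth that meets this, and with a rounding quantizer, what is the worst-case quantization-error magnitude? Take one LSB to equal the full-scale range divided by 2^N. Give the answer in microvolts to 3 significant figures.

269 µV

Span: 1.1 V − (-1.1 V) = 2.2 V.
Required number of levels: 2.2/0.790 mV = 2784.8; smallest N with 2^N ≥ that is 12.
One LSB is 2.2 V / 4096 = 0.53711 mV.
Half an LSB is 269 µV.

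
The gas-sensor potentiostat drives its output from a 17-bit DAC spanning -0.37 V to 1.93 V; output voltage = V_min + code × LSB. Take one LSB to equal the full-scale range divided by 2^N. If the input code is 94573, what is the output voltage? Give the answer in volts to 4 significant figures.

1.290 V

Range = 1.93 − (-0.37) = 2.3 V. LSB = 2.3 V / 2^17.
Output = V_min + (94573/131072) × range = -0.37 + 0.721535 × 2.3 V
      = -0.37 + 1.65953 = 1.28953 V.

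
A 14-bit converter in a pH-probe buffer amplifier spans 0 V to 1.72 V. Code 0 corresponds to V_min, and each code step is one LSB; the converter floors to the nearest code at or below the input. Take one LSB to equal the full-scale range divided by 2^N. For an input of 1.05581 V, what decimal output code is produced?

10057

Full-scale range = 1.72 V. LSB = 1.72 V / 2^14 ≈ 105.0 µV.
V_in − V_min = 1.05581 − (0) = 1.05581 V.
Divide by LSB: 1.05581 × 16384/1.72 = 10057.2041.
Truncating gives code 10057.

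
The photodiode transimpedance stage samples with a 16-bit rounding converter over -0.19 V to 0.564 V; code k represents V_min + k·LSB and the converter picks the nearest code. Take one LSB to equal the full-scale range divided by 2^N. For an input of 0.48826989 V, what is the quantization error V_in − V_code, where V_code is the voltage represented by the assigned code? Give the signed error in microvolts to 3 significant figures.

−3.36 µV

Span: 0.564 V − (-0.19 V) = 0.754 V. LSB = 0.754 V / 2^16 ≈ 11.51 µV.
Position in LSBs: (0.48826989 − (-0.19)) × 65536/0.754 = 58953.7076; rounding gives k = 58954.
Reconstructed level: -0.19 + 58954 × 0.754/65536 V = 0.48827325439 V.
e = 0.48826989 − (0.48827325439) = −3.36 µV.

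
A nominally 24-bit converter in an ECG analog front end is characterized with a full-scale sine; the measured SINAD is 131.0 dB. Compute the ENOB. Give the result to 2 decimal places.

21.47 bits

Inverting SNR = 6.02 N + 1.76: N_eff = (131.0 − 1.76)/6.02 = 21.4684.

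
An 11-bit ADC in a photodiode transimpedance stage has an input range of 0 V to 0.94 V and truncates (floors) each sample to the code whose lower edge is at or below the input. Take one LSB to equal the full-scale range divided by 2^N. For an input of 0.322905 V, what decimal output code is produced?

703

Range is 0.94 V. LSB = 0.94 V / 2^11 ≈ 459.0 µV.
code = ⌊(V_in − V_min)/LSB⌋ = ⌊(V_in − V_min) × 2^11 / range⌋
     = ⌊(0.322905 − (0)) × 2048 / 0.94⌋ = ⌊0.322905 × 2048/0.94⌋
     = ⌊703.521⌋ = 703.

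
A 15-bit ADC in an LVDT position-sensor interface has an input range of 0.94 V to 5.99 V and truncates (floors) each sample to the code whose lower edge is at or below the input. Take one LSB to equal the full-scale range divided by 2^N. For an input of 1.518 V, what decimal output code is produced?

Range = 5.99 − (0.94) = 5.05 V. LSB = 5.05 V / 2^15 ≈ 154.1 µV.
code = ⌊(V_in − V_min)/LSB⌋ = ⌊(V_in − V_min) × 2^15 / range⌋
     = ⌊(1.518 − (0.94)) × 32768 / 5.05⌋ = ⌊0.578 × 32768/5.05⌋
     = ⌊3750.476⌋ = 3750.

3750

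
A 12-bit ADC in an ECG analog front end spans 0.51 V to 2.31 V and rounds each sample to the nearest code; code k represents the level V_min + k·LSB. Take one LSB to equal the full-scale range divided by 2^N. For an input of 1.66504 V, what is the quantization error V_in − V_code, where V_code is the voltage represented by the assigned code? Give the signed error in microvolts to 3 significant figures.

+157 µV

Span: 2.31 V − (0.51 V) = 1.8 V. LSB = 1.8 V / 2^12 ≈ 439.5 µV.
Position in LSBs: (1.66504 − (0.51)) × 4096/1.8 = 2628.3577; rounding gives k = 2628.
V_code = V_min + k × range/2^12 = 0.51 + 2628 × 1.8/4096 = 1.664882813 V.
Error = V_in − V_code = 1.66504 − (1.664882813) = +157 µV.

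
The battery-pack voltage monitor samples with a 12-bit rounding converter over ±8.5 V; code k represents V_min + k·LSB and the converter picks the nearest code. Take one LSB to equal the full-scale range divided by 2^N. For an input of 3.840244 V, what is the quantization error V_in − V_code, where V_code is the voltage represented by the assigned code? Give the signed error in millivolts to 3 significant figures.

+1.13 mV

Full-scale range = 8.5 V − (-8.5 V) = 17 V. LSB = 17 V / 2^12 ≈ 4.150 mV.
Position in LSBs: (3.840244 − (-8.5)) × 4096/17 = 2973.2729; rounding gives k = 2973.
V_code = -8.5 + (2973/4096) × 17 = 3.839111328 V.
e = 3.840244 − (3.839111328) = +1.13 mV.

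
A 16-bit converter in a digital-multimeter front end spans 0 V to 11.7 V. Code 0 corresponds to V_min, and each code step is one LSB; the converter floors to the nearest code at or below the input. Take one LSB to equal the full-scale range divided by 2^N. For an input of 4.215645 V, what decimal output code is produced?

23613

Full-scale range = 11.7 V. LSB = 11.7 V / 2^16 ≈ 178.5 µV.
V_in − V_min = 4.215645 − (0) = 4.215645 V.
Divide by LSB: 4.215645 × 65536/11.7 = 23613.3770.
Truncating gives code 23613.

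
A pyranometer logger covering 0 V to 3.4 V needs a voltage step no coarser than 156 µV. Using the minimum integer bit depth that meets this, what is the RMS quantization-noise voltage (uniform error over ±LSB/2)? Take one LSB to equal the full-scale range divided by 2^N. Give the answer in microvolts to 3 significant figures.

Span = 3.4 V.
Need 2^N ≥ 3.4 V / 156 µV = 21790 → N_min = 15.
One LSB is 3.4 V / 32768 = 103.76 µV.
RMS noise = LSB/√12 = 30.0 µV.

30.0 µV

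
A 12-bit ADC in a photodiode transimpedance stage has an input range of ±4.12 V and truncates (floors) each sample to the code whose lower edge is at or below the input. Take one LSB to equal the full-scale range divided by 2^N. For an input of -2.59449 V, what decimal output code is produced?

Span: 4.12 V − (-4.12 V) = 8.24 V. LSB = 8.24 V / 2^12 ≈ 2.012 mV.
V_in − V_min = -2.59449 − (-4.12) = 1.52551 V.
Divide by LSB: 1.52551 × 4096/8.24 = 758.3118.
Truncating gives code 758.

758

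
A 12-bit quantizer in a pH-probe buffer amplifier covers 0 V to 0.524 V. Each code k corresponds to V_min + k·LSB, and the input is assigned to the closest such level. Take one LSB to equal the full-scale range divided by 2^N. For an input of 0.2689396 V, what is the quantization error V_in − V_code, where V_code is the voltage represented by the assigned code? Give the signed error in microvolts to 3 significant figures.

+31.4 µV

Full-scale range = 0.524 V. LSB = 0.524 V / 2^12 ≈ 127.9 µV.
(0.2689396 − (0)) / LSB = 0.2689396 × 4096/0.524 = 2102.2454. Nearest integer: k = 2102.
V_code = 0 + (2102/4096) × 0.524 = 0.2689082031 V.
Error = V_in − V_code = 0.2689396 − (0.2689082031) = +31.4 µV.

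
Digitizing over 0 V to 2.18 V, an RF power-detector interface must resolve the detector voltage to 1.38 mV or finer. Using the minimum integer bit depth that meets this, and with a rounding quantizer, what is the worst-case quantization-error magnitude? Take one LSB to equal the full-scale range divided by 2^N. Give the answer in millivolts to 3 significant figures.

0.532 mV

V_FS = 2.18 V.
Required number of levels: 2.18/1.38 mV = 1579.7; smallest N with 2^N ≥ that is 11.
One LSB is 2.18 V / 2048 = 1.0645 mV.
Max error for round-to-nearest is LSB/2 = 0.532 mV.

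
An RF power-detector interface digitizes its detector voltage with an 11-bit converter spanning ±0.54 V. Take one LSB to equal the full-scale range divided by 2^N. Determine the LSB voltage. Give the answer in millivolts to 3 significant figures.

0.527 mV

Range = 0.54 − (-0.54) = 1.08 V.
There are 2^11 = 2048 steps.
LSB = 1.08 V ÷ 2^11 = 1.08/2048 V = 0.527 mV.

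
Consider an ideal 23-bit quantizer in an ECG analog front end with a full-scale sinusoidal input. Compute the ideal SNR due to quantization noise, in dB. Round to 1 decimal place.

6.02(23) + 1.76 = 138.46 + 1.76 = 140.22 dB.

140.2 dB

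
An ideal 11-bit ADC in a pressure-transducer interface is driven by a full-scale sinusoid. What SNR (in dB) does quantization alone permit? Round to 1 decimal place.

68.0 dB

SNR = 6.02·11 + 1.76 = 67.98 dB.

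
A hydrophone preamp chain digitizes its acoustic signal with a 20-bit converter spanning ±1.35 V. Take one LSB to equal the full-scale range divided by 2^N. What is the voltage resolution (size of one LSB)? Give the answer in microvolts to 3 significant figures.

2.57 µV

Full-scale range = 1.35 V − (-1.35 V) = 2.7 V.
There are 2^20 = 1048576 steps.
Step size = 2.7/1048576 V = 2.57 µV.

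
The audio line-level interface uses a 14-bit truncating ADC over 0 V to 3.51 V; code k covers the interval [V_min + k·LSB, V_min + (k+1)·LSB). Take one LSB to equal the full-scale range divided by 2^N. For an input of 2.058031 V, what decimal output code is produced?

V_FS = 3.51 V. LSB = 3.51 V / 2^14 ≈ 214.2 µV.
(V_in − V_min) × 2^14/range = (2.058031 − (0)) × 16384/3.51 = 9606.490.
Floor → code = 9606.

9606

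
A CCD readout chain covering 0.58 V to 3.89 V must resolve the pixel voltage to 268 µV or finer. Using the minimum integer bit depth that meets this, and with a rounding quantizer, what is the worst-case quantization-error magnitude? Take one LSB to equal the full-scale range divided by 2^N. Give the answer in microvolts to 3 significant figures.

Range = 3.89 − (0.58) = 3.31 V.
Need 2^N ≥ 3.31 V / 268 µV = 12350 → N_min = 14.
LSB = 3.31 V ÷ 2^14 = 3.31/16384 V = 202.03 µV.
Max error for round-to-nearest is LSB/2 = 101 µV.

101 µV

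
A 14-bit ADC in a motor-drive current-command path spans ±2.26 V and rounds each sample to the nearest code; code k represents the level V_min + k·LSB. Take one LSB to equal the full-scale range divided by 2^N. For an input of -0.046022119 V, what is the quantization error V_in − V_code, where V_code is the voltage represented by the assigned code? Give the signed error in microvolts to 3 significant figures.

+49.7 µV

Full-scale range = 2.26 V − (-2.26 V) = 4.52 V. LSB = 4.52 V / 2^14 ≈ 275.9 µV.
Position in LSBs: (-0.046022119 − (-2.26)) × 16384/4.52 = 8025.1800; rounding gives k = 8025.
V_code = -2.26 + (8025/16384) × 4.52 = -0.046071777344 V.
V_in − V_code = -0.046022119 − (-0.046071777344) = +49.7 µV.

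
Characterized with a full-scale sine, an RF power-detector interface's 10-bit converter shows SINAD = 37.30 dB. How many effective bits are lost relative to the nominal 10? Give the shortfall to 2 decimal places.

ENOB = (SINAD − 1.76)/6.02 = (37.30 − 1.76)/6.02 = 5.9037 bits.
Shortfall = 10 − 5.9037 = 4.0963 bits.

4.10 bits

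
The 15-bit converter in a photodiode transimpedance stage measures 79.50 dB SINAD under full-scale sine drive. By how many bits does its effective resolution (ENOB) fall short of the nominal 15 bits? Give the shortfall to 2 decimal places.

ENOB = (SINAD − 1.76)/6.02 = (79.50 − 1.76)/6.02 = 12.9136 bits.
Lost resolution: 15 − 12.9136 = 2.0864 bits.

2.09 bits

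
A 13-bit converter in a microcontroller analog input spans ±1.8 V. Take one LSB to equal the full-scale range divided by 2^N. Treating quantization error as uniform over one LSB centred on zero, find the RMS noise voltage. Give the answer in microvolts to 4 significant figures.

126.9 µV

Span: 1.8 V − (-1.8 V) = 3.6 V.
LSB = 3.6 V / 2^13 = 439.453 µV.
For a uniform distribution on [−LSB/2, +LSB/2], V_rms = LSB/√12 = 439.453 µV/3.4641 = 126.9 µV.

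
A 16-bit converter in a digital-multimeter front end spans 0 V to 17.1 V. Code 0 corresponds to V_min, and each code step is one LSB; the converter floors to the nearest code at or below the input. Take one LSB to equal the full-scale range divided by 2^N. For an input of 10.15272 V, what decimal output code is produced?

38910

Full-scale range = 17.1 V. LSB = 17.1 V / 2^16 ≈ 260.9 µV.
V_in − V_min = 10.15272 − (0) = 10.15272 V.
Divide by LSB: 10.15272 × 65536/17.1 = 38910.4478.
Truncating gives code 38910.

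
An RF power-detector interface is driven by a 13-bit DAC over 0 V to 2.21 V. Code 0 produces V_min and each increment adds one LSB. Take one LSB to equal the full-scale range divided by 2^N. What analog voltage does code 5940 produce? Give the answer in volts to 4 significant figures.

Range is 2.21 V. LSB = 2.21 V / 2^13.
V_out = V_min + code × LSB = 0 V + 5940 × 2.21 V / 8192
      = 0 + 1.60247 = 1.60247 V.

1.602 V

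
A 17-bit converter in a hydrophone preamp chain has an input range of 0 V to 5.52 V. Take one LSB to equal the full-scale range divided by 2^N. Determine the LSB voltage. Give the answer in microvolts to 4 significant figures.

42.11 µV

Full-scale range = 5.52 V.
Number of codes = 2^17 = 131072.
One LSB is 5.52 V / 131072 = 42.11 µV.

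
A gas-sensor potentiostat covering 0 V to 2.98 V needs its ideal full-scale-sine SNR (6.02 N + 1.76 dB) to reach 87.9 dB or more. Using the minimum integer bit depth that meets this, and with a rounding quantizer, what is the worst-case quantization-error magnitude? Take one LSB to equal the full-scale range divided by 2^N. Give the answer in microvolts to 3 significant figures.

Range is 2.98 V.
N ≥ (87.9 − 1.76)/6.02 = 14.309 → N_min = 15.
One LSB is 2.98 V / 32768 = 90.942 µV.
|e|_max = LSB/2 = 45.5 µV.

45.5 µV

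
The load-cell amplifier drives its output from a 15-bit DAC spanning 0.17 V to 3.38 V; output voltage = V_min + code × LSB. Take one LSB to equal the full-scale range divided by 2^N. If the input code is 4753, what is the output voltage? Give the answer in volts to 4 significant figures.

0.6356 V

The full-scale span is 3.38 − (0.17) = 3.21 V. LSB = 3.21 V / 2^15.
V_out = V_min + code × LSB = 0.17 V + 4753 × 3.21 V / 32768
      = 0.17 + 0.465611 = 0.635611 V.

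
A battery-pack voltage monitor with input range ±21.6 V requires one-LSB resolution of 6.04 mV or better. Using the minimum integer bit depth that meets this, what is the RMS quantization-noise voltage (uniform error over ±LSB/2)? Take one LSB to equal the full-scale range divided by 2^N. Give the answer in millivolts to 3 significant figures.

The full-scale span is 21.6 − (-21.6) = 43.2 V.
43.2 V / 6.04 mV = 7152. Since 2^12 = 4096 and 2^13 = 8192, N = 13.
LSB = 43.2 V ÷ 2^13 = 43.2/8192 V = 5.2734 mV.
σ_q = LSB/√12 = 5.2734 mV/3.4641 = 1.52 mV.

1.52 mV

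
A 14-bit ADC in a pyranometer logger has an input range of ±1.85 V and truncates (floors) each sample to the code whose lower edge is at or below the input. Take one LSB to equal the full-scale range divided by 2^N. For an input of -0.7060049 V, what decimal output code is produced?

5065

Range = 1.85 − (-1.85) = 3.7 V. LSB = 3.7 V / 2^14 ≈ 225.8 µV.
(V_in − V_min) × 2^14/range = (-0.7060049 − (-1.85)) × 16384/3.7 = 5065.734.
Floor → code = 5065.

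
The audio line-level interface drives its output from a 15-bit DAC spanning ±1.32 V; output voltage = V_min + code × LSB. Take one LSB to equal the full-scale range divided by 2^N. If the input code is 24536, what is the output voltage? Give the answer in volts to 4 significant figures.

0.6568 V

Full-scale range = 1.32 V − (-1.32 V) = 2.64 V. LSB = 2.64 V / 2^15.
V_out = V_min + code × LSB = -1.32 V + 24536 × 2.64 V / 32768
      = -1.32 V + 1.97678 V = 0.656777 V.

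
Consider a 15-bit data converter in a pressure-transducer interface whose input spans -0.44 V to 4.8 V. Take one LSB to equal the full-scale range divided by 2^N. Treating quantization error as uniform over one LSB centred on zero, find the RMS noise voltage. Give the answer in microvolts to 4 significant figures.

Span: 4.8 V − (-0.44 V) = 5.24 V.
LSB = 5.24 V ÷ 2^15 = 5.24/32768 V = 159.912 µV.
For a uniform distribution on [−LSB/2, +LSB/2], V_rms = LSB/√12 = 159.912 µV/3.4641 = 46.16 µV.

46.16 µV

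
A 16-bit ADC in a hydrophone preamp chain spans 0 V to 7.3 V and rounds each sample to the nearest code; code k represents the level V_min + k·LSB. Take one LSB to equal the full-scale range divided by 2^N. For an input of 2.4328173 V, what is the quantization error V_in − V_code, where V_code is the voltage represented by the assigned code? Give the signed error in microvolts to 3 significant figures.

−33.3 µV

Full-scale range = 7.3 V. LSB = 7.3 V / 2^16 ≈ 111.4 µV.
(2.4328173 − (0)) / LSB = 2.4328173 × 65536/7.3 = 21840.7006. Nearest integer: k = 21841.
V_code = 0 + (21841/65536) × 7.3 = 2.4328506470 V.
Error = V_in − V_code = 2.4328173 − (2.4328506470) = −33.3 µV.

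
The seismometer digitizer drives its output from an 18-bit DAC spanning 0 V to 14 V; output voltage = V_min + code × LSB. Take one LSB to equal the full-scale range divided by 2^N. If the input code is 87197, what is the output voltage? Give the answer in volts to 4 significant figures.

4.657 V

V_FS = 14 V. LSB = 14 V / 2^18.
V_out = V_min + code × LSB = 0 V + 87197 × 14 V / 262144
      = 0 + 4.65682 = 4.65682 V.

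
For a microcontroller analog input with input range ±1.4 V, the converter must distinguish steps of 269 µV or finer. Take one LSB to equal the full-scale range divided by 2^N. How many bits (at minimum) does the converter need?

The full-scale span is 1.4 − (-1.4) = 2.8 V.
Required number of levels: 2.8/269 µV = 10409; smallest N with 2^N ≥ that is 14.

14 bits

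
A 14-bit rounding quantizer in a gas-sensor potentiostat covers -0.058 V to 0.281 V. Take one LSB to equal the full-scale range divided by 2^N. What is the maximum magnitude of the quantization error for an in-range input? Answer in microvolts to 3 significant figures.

Full-scale range = 0.281 V − (-0.058 V) = 0.339 V.
Step size = 0.339/16384 V = 20.691 µV.
Worst-case error for round-to-nearest is half an LSB: 10.3 µV.

10.3 µV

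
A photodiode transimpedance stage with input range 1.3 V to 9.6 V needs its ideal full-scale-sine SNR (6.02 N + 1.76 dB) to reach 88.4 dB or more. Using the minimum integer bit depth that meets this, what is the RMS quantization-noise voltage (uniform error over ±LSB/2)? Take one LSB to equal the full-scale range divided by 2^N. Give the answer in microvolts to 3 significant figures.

73.1 µV

Span: 9.6 V − (1.3 V) = 8.3 V.
Required N = ⌈(88.4 − 1.76)/6.02⌉ = ⌈14.392⌉ = 15.
One LSB is 8.3 V / 32768 = 253.30 µV.
σ_q = LSB/√12 = 253.30 µV/3.4641 = 73.1 µV.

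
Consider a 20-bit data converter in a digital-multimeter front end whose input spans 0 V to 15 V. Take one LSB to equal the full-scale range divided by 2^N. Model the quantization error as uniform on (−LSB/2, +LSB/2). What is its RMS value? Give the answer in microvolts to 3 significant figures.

Full-scale range = 15 V.
LSB = 15 V ÷ 2^20 = 15/1048576 V = 14.305 µV.
For a uniform distribution on [−LSB/2, +LSB/2], V_rms = LSB/√12 = 14.305 µV/3.4641 = 4.13 µV.

4.13 µV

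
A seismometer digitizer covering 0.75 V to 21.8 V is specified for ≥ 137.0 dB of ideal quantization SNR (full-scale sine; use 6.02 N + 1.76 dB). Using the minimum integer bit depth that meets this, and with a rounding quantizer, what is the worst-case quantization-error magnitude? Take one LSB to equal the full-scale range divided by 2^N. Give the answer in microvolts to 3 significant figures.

Range = 21.8 − (0.75) = 21.05 V.
Solving 6.02 N ≥ 137.0 − 1.76: N ≥ 22.465. Round up → N = 23.
LSB = 21.05 V / 2^23 = 2.5094 µV.
Max error for round-to-nearest is LSB/2 = 1.25 µV.

1.25 µV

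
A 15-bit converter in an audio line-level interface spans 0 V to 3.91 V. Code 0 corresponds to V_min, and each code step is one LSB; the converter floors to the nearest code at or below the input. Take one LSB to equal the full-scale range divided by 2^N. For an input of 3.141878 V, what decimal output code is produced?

V_FS = 3.91 V. LSB = 3.91 V / 2^15 ≈ 119.3 µV.
code = ⌊(V_in − V_min)/LSB⌋ = ⌊(V_in − V_min) × 2^15 / range⌋
     = ⌊(3.141878 − (0)) × 32768 / 3.91⌋ = ⌊3.141878 × 32768/3.91⌋
     = ⌊26330.705⌋ = 26330.

26330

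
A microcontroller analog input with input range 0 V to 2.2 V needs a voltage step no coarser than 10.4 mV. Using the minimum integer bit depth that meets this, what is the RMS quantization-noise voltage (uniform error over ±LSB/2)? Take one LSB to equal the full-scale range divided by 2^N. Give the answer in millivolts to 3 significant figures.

Full-scale range = 2.2 V.
2.2 V / 10.4 mV = 211.5. Since 2^7 = 128 and 2^8 = 256, N = 8.
LSB = 2.2 V / 2^8 = 8.5938 mV.
RMS noise = LSB/√12 = 2.48 mV.

2.48 mV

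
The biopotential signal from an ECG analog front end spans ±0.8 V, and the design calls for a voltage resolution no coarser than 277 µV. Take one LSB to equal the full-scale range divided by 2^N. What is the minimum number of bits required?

Span: 0.8 V − (-0.8 V) = 1.6 V.
Levels needed ≥ 1.6/277 µV = 5776. 2^13 = 8192 suffices, so N_min = 13.

13 bits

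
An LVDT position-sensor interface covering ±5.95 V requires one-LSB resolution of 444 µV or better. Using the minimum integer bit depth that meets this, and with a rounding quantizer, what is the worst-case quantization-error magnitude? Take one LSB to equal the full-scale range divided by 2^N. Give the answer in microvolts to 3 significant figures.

Span: 5.95 V − (-5.95 V) = 11.9 V.
Need 2^N ≥ 11.9 V / 444 µV = 26800 → N_min = 15.
LSB = 11.9 V / 2^15 = 363.16 µV.
|e|_max = LSB/2 = 182 µV.

182 µV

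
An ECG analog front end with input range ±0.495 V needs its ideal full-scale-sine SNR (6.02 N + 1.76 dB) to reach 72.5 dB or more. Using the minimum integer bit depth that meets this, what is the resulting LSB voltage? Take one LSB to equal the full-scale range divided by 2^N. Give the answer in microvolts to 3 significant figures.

242 µV

The full-scale span is 0.495 − (-0.495) = 0.99 V.
Solving 6.02 N ≥ 72.5 − 1.76: N ≥ 11.751. Round up → N = 12.
Step size = 0.99/4096 V = 242 µV.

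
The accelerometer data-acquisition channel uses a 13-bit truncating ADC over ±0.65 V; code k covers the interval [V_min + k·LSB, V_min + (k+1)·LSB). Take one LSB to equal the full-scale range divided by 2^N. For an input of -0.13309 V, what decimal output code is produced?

3257

The full-scale span is 0.65 − (-0.65) = 1.3 V. LSB = 1.3 V / 2^13 ≈ 158.7 µV.
V_in − V_min = -0.13309 − (-0.65) = 0.51691 V.
Divide by LSB: 0.51691 × 8192/1.3 = 3257.3282.
Truncating gives code 3257.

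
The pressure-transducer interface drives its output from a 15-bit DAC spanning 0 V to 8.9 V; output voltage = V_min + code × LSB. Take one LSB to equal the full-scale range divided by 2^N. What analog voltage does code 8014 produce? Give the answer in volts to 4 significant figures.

Range is 8.9 V. LSB = 8.9 V / 2^15.
V_out = V_min + code × LSB = 0 V + 8014 × 8.9 V / 32768
      = 0 V + 2.17665 V = 2.17665 V.

2.177 V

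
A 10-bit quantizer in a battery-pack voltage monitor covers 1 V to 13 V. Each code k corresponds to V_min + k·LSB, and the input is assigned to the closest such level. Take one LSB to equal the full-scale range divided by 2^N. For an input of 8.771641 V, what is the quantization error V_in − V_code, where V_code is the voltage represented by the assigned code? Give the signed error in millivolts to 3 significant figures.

The full-scale span is 13 − (1) = 12 V. LSB = 12 V / 2^10 ≈ 11.72 mV.
(8.771641 − (1)) / LSB = 7.771641 × 1024/12 = 663.1800. Nearest integer: k = 663.
V_code = V_min + k × range/2^10 = 1 + 663 × 12/1024 = 8.769531250 V.
Error = V_in − V_code = 8.771641 − (8.769531250) = +2.11 mV.

+2.11 mV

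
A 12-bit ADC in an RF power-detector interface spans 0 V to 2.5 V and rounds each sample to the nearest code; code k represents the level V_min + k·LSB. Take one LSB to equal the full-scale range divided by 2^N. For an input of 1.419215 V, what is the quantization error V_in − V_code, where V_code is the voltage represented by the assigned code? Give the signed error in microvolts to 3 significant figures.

+148 µV

Span = 2.5 V. LSB = 2.5 V / 2^12 ≈ 0.6104 mV.
Position in LSBs: (1.419215 − (0)) × 4096/2.5 = 2325.2419; rounding gives k = 2325.
Reconstructed level: 0 + 2325 × 2.5/4096 V = 1.419067383 V.
Error = V_in − V_code = 1.419215 − (1.419067383) = +148 µV.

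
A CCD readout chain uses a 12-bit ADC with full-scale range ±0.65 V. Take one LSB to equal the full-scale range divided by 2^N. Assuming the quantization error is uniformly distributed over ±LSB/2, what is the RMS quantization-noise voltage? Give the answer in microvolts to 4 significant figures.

The full-scale span is 0.65 − (-0.65) = 1.3 V.
One LSB is 1.3 V / 4096 = 317.383 µV.
For a uniform distribution on [−LSB/2, +LSB/2], V_rms = LSB/√12 = 317.383 µV/3.4641 = 91.62 µV.

91.62 µV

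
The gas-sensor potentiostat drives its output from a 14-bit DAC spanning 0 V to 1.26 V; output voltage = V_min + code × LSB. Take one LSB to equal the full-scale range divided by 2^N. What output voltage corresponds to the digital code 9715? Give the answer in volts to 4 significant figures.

Span = 1.26 V. LSB = 1.26 V / 2^14.
Output = V_min + (9715/16384) × range = 0 + 0.592957 × 1.26 V
      = 0 V + 0.747125 V = 0.747125 V.

0.7471 V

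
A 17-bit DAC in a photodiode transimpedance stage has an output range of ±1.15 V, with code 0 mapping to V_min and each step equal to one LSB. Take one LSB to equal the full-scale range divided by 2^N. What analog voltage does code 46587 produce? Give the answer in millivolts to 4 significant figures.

The full-scale span is 1.15 − (-1.15) = 2.3 V. LSB = 2.3 V / 2^17.
Output = V_min + (46587/131072) × range = -1.15 + 0.355431 × 2.3 V
      = -1.15 V + 0.817490 V = -0.332510 V.

-332.5 mV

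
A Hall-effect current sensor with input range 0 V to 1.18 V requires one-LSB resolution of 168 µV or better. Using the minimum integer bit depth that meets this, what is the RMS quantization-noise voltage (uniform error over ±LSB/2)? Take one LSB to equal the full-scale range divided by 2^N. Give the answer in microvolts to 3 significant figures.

41.6 µV

Span = 1.18 V.
Levels needed ≥ 1.18/168 µV = 7024. 2^13 = 8192 suffices, so N_min = 13.
Step size = 1.18/8192 V = 144.04 µV.
V_rms = LSB/√12 = 41.6 µV.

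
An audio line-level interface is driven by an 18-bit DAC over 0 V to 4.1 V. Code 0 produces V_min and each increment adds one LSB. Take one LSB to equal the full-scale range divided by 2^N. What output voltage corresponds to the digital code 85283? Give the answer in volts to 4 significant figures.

1.334 V

V_FS = 4.1 V. LSB = 4.1 V / 2^18.
V_out = V_min + code × LSB = 0 V + 85283 × 4.1 V / 262144
      = 0 V + 1.33385 V = 1.33385 V.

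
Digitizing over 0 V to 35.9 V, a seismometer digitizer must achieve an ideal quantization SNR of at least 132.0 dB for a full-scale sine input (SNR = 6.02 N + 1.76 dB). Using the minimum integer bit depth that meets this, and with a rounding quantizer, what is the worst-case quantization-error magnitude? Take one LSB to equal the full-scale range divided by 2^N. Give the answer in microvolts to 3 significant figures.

Full-scale range = 35.9 V.
N ≥ (132.0 − 1.76)/6.02 = 21.635 → N_min = 22.
LSB = 35.9 V / 2^22 = 8.5592 µV.
|e|_max = LSB/2 = 4.28 µV.

4.28 µV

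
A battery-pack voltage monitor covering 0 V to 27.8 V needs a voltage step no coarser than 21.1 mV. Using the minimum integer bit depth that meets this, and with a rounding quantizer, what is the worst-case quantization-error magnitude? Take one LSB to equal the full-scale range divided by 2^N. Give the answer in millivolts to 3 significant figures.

Full-scale range = 27.8 V.
Required number of levels: 27.8/21.1 mV = 1317.5; smallest N with 2^N ≥ that is 11.
LSB = 27.8 V / 2^11 = 13.574 mV.
Max error for round-to-nearest is LSB/2 = 6.79 mV.

6.79 mV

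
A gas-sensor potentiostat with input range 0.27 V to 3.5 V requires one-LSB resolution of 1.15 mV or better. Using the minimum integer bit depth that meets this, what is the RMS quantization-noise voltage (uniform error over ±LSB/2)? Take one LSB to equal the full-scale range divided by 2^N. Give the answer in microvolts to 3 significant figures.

228 µV

Full-scale range = 3.5 V − (0.27 V) = 3.23 V.
3.23 V / 1.15 mV = 2809. Since 2^11 = 2048 and 2^12 = 4096, N = 12.
Step size = 3.23/4096 V = 0.78857 mV.
σ_q = LSB/√12 = 0.78857 mV/3.4641 = 228 µV.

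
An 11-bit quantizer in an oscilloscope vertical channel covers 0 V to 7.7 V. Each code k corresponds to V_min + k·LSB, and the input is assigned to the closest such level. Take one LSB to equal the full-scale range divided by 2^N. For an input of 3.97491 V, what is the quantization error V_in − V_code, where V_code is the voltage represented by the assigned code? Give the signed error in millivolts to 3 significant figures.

+0.838 mV

V_FS = 7.7 V. LSB = 7.7 V / 2^11 ≈ 3.760 mV.
(V_in − V_min)/LSB = (3.97491 − (0)) × 2048/7.7 = 1057.2228 → nearest code k = 1057.
Reconstructed level: 0 + 1057 × 7.7/2048 V = 3.974072266 V.
Error = V_in − V_code = 3.97491 − (3.974072266) = +0.838 mV.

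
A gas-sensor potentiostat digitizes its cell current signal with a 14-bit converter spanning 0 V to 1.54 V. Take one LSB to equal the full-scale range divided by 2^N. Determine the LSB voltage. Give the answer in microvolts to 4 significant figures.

V_FS = 1.54 V.
Number of codes = 2^14 = 16384.
LSB = 1.54 V / 2^14 = 93.99 µV.

93.99 µV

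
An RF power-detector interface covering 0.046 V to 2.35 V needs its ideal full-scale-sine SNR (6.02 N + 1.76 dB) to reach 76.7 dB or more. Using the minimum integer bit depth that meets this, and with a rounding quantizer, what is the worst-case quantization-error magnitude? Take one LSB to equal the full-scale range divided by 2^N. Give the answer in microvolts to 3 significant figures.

141 µV

Span: 2.35 V − (0.046 V) = 2.304 V.
Solving 6.02 N ≥ 76.7 − 1.76: N ≥ 12.449. Round up → N = 13.
LSB = 2.304 V ÷ 2^13 = 2.304/8192 V = 281.25 µV.
Max error for round-to-nearest is LSB/2 = 141 µV.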